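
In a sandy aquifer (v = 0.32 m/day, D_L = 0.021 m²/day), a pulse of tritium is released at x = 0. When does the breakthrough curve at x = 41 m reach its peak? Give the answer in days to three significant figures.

128 days

For the 1D instantaneous-source solution, setting ∂C/∂t = 0 at fixed x gives v²t² + 2Dt − x² = 0, so t = (√(D² + v²x²) − D)/v².
√(D² + v²x²) = √(0.021² + 0.32² × 41²) = 13.12; v² = 0.1024.
t = (13.12 − 0.021)/0.1024 = 128 days (vs. the pure-advection estimate x/v = 128 d).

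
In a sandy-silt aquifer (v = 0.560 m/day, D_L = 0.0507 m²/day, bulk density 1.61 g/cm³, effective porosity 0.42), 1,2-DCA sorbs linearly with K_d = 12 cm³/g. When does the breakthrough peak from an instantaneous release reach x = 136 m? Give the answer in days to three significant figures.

Retardation factor R = 1 + ρ_b·K_d/n = 1 + 1.61 × 12/0.42 = 47.00.
Sorption retards both mechanisms: v_R = v/R = 0.01191 m/day, D_R = D/R = 0.001079 m²/day.
Peak time from v_R²t² + 2D_R t − x² = 0: t = (√(D_R² + v_R²x²) − D_R)/v_R².
√(D_R² + v_R²x²) = √(0.001079² + 0.01191² × 136²) = 1.620; v_R² = 0.0001418.
t = (1.620 − 0.001079)/0.0001418 = 11400 days.

11400 days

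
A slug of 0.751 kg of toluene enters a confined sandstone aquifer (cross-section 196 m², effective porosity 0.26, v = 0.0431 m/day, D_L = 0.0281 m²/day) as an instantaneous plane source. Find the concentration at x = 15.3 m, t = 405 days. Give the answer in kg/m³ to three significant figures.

For an instantaneous plane source, C(x,t) = M/(n_e·A·√(4πDt)) · exp(−(x−vt)²/(4Dt)), with n_e·A the pore (flow) area.
Plume center vt = 0.0431 × 405 = 17.4555 m, so the well at 15.3 m is 2.1555 m upgradient of the peak.
√(4πDt) = 11.96 m, giving peak height M/(n_e·A·√(4πDt)) = 0.751/(0.26 × 196 × 11.96) = 0.001232 kg/m³.
(x−vt)²/(4Dt) = (-2.1555)²/(4 × 0.0281 × 405) = 0.1021; exp(−0.1021) = 0.9029.
C = 0.001232 × 0.9029 = 0.00111 kg/m³.

0.00111 kg/m³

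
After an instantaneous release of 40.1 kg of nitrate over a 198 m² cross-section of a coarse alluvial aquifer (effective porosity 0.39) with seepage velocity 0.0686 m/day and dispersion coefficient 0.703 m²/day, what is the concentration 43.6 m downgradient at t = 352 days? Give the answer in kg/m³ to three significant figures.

0.00635 kg/m³

For an instantaneous plane source, C(x,t) = M/(n_e·A·√(4πDt)) · exp(−(x−vt)²/(4Dt)), with n_e·A the pore (flow) area.
Plume center vt = 0.0686 × 352 = 24.1472 m, so the well at 43.6 m is 19.4528 m downgradient of the peak.
√(4πDt) = 55.76 m, giving peak height M/(n_e·A·√(4πDt)) = 40.1/(0.39 × 198 × 55.76) = 0.009313 kg/m³.
(x−vt)²/(4Dt) = (19.4528)²/(4 × 0.703 × 352) = 0.3823; exp(−0.3823) = 0.6823.
C = 0.009313 × 0.6823 = 0.00635 kg/m³.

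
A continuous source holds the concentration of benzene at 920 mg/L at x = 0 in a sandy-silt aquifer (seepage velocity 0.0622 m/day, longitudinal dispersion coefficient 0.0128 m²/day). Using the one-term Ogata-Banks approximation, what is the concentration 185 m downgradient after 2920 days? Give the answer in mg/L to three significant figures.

For a continuous step input, C/C₀ ≈ ½·erfc((x−vt)/(2√(Dt))).
vt = 0.0622 × 2920 = 181.624 m and 2√(Dt) = 2√(0.0128 × 2920) = 12.23 m.
Argument (x−vt)/(2√(Dt)) = (185 − 181.624)/12.23 = 0.2760; ½·erfc(0.2760) = 0.3481.
C = 920 × 0.3481 = 320 mg/L.

320 mg/L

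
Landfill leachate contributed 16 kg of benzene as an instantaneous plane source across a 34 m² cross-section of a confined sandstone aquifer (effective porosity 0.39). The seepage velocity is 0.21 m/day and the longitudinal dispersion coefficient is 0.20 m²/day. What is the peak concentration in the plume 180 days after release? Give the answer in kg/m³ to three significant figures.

0.0567 kg/m³

The peak of an instantaneous 1D plume sits at x = vt; there the Gaussian factor is 1 and C_max = M/(n_e·A·√(4πDt)), where n_e·A is the pore area the mass is dissolved in.
√(4πDt) = √(4π × 0.20 × 180) = 21.27 m, so C_max = 16/(0.39 × 34 × 21.27) = 0.0567 kg/m³.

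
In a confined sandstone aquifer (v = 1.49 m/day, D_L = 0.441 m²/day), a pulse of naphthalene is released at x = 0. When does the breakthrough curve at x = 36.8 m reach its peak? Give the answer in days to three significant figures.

For the 1D instantaneous-source solution, setting ∂C/∂t = 0 at fixed x gives v²t² + 2Dt − x² = 0, so t = (√(D² + v²x²) − D)/v².
√(D² + v²x²) = √(0.441² + 1.49² × 36.8²) = 54.83; v² = 2.2201.
t = (54.83 − 0.441)/2.2201 = 24.5 days (vs. the pure-advection estimate x/v = 24.7 d).

24.5 days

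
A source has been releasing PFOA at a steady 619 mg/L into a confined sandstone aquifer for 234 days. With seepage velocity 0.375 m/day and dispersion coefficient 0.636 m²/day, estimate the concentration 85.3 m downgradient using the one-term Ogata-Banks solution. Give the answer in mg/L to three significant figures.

344 mg/L

For a continuous step input, C/C₀ ≈ ½·erfc((x−vt)/(2√(Dt))).
vt = 0.375 × 234 = 87.75 m and 2√(Dt) = 2√(0.636 × 234) = 24.40 m.
Argument (x−vt)/(2√(Dt)) = (85.3 − 87.75)/24.40 = -0.1004; ½·erfc(-0.1004) = 0.5565.
C = 619 × 0.5565 = 344 mg/L.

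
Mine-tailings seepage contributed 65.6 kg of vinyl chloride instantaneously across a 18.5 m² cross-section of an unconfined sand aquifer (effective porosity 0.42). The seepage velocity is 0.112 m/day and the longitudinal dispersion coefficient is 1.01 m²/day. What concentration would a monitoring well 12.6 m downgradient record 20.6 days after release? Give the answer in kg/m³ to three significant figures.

0.146 kg/m³

For an instantaneous plane source, C(x,t) = M/(n_e·A·√(4πDt)) · exp(−(x−vt)²/(4Dt)), with n_e·A the pore (flow) area.
Plume center vt = 0.112 × 20.6 = 2.3072 m, so the well at 12.6 m is 10.2928 m downgradient of the peak.
√(4πDt) = 16.17 m, giving peak height M/(n_e·A·√(4πDt)) = 65.6/(0.42 × 18.5 × 16.17) = 0.5221 kg/m³.
(x−vt)²/(4Dt) = (10.2928)²/(4 × 1.01 × 20.6) = 1.273; exp(−1.273) = 0.2800.
C = 0.5221 × 0.2800 = 0.146 kg/m³.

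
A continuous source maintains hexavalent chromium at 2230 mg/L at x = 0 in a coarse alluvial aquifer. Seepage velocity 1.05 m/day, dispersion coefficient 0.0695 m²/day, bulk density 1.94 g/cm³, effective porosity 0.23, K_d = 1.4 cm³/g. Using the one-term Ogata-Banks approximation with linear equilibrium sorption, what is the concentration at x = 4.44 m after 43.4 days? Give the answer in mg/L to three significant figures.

Retardation factor R = 1 + ρ_b·K_d/n = 1 + 1.94 × 1.4/0.23 = 12.81.
Sorption retards both mechanisms: v_R = v/R = 0.08197 m/day, D_R = D/R = 0.005425 m²/day.
v_R·t = 0.08197 × 43.4 = 3.557498 m; 2√(D_R t) = 0.9705 m; argument = (4.44 − 3.557498)/0.9705 = 0.9093.
C = C₀ × ½·erfc(0.9093) = 2230 × 0.09923 = 221 mg/L.

221 mg/L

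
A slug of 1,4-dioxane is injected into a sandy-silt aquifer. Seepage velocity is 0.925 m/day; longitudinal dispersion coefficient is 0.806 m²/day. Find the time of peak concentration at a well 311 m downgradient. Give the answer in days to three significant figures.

For the 1D instantaneous-source solution, setting ∂C/∂t = 0 at fixed x gives v²t² + 2Dt − x² = 0, so t = (√(D² + v²x²) − D)/v².
√(D² + v²x²) = √(0.806² + 0.925² × 311²) = 287.7; v² = 0.855625.
t = (287.7 − 0.806)/0.855625 = 335 days (vs. the pure-advection estimate x/v = 336 d).

335 days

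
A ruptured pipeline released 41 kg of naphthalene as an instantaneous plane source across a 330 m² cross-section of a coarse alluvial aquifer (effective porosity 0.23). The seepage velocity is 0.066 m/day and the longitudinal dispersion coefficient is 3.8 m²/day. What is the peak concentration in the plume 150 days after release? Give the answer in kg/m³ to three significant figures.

The peak of an instantaneous 1D plume sits at x = vt; there the Gaussian factor is 1 and C_max = M/(n_e·A·√(4πDt)), where n_e·A is the pore area the mass is dissolved in.
√(4πDt) = √(4π × 3.8 × 150) = 84.63 m, so C_max = 41/(0.23 × 330 × 84.63) = 0.00638 kg/m³.

0.00638 kg/m³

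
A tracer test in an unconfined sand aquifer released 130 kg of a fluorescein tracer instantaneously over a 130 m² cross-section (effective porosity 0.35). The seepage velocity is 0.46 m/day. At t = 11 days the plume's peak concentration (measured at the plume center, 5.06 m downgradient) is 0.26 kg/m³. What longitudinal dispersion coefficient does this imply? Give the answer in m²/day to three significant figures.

At the plume center C_max = M/(n_e·A·√(4πDt)), so D = M²/(4πt·(n_e·A·C_max)²).
n_e·A·C_max = 0.35 × 130 × 0.26 = 11.83 kg/m.
D = 130²/(4π × 11 × 11.83²) = 0.874 m²/day.

0.874 m²/day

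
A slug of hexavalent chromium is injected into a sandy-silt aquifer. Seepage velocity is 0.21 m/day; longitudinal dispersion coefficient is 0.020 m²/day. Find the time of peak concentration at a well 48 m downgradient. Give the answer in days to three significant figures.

228 days

For the 1D instantaneous-source solution, setting ∂C/∂t = 0 at fixed x gives v²t² + 2Dt − x² = 0, so t = (√(D² + v²x²) − D)/v².
√(D² + v²x²) = √(0.020² + 0.21² × 48²) = 10.08; v² = 0.0441.
t = (10.08 − 0.020)/0.0441 = 228 days (vs. the pure-advection estimate x/v = 229 d).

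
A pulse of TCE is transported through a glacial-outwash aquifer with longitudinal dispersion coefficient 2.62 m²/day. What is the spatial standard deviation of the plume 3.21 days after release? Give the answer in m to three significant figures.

Dispersive spreading gives a Gaussian with σ² = 2Dt; advection only shifts the center.
σ = √(2 × 2.62 × 3.21) = 4.10 m.

4.10 m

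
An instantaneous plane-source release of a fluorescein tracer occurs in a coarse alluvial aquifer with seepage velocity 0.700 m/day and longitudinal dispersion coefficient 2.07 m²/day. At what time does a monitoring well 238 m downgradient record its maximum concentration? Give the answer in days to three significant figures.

336 days

For the 1D instantaneous-source solution, setting ∂C/∂t = 0 at fixed x gives v²t² + 2Dt − x² = 0, so t = (√(D² + v²x²) − D)/v².
√(D² + v²x²) = √(2.07² + 0.700² × 238²) = 166.6; v² = 0.49.
t = (166.6 − 2.07)/0.49 = 336 days (vs. the pure-advection estimate x/v = 340 d).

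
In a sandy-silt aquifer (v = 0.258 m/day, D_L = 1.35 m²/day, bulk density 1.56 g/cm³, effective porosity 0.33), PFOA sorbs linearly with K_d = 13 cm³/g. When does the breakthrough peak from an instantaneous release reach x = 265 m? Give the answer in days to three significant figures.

62900 days

Retardation factor R = 1 + ρ_b·K_d/n = 1 + 1.56 × 13/0.33 = 62.45.
Sorption retards both mechanisms: v_R = v/R = 0.004131 m/day, D_R = D/R = 0.02162 m²/day.
Peak time from v_R²t² + 2D_R t − x² = 0: t = (√(D_R² + v_R²x²) − D_R)/v_R².
√(D_R² + v_R²x²) = √(0.02162² + 0.004131² × 265²) = 1.095; v_R² = 1.707e-05.
t = (1.095 − 0.02162)/1.707e-05 = 62900 days.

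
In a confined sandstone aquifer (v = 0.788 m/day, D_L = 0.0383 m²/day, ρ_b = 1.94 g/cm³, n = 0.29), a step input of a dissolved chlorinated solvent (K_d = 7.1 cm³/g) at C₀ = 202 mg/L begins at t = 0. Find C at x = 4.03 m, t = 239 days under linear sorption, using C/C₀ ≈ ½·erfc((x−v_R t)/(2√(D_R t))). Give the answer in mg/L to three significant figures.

Retardation factor R = 1 + ρ_b·K_d/n = 1 + 1.94 × 7.1/0.29 = 48.50.
Sorption retards both mechanisms: v_R = v/R = 0.01625 m/day, D_R = D/R = 0.0007897 m²/day.
v_R·t = 0.01625 × 239 = 3.88375 m; 2√(D_R t) = 0.8689 m; argument = (4.03 − 3.88375)/0.8689 = 0.1683.
C = C₀ × ½·erfc(0.1683) = 202 × 0.4059 = 82.0 mg/L.

82.0 mg/L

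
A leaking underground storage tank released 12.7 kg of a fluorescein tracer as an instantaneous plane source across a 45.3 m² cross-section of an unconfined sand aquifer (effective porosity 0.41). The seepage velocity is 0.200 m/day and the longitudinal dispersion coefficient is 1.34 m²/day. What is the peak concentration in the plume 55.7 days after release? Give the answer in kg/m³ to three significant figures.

0.0223 kg/m³

The peak of an instantaneous 1D plume sits at x = vt; there the Gaussian factor is 1 and C_max = M/(n_e·A·√(4πDt)), where n_e·A is the pore area the mass is dissolved in.
√(4πDt) = √(4π × 1.34 × 55.7) = 30.63 m, so C_max = 12.7/(0.41 × 45.3 × 30.63) = 0.0223 kg/m³.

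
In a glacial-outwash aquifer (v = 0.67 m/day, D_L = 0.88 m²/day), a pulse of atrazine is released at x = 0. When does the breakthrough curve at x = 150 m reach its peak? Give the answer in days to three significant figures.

For the 1D instantaneous-source solution, setting ∂C/∂t = 0 at fixed x gives v²t² + 2Dt − x² = 0, so t = (√(D² + v²x²) − D)/v².
√(D² + v²x²) = √(0.88² + 0.67² × 150²) = 100.5; v² = 0.4489.
t = (100.5 − 0.88)/0.4489 = 222 days (vs. the pure-advection estimate x/v = 224 d).

222 days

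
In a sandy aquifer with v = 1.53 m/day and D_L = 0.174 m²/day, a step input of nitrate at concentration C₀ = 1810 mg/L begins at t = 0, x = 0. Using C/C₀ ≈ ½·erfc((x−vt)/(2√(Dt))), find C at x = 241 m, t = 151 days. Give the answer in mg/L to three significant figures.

153 mg/L

For a continuous step input, C/C₀ ≈ ½·erfc((x−vt)/(2√(Dt))).
vt = 1.53 × 151 = 231.03 m and 2√(Dt) = 2√(0.174 × 151) = 10.25 m.
Argument (x−vt)/(2√(Dt)) = (241 − 231.03)/10.25 = 0.9727; ½·erfc(0.9727) = 0.08447.
C = 1810 × 0.08447 = 153 mg/L.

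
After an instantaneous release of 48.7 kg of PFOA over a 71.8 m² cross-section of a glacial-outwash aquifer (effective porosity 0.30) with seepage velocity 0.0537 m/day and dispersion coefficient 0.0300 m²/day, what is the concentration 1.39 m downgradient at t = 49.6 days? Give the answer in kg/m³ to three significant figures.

For an instantaneous plane source, C(x,t) = M/(n_e·A·√(4πDt)) · exp(−(x−vt)²/(4Dt)), with n_e·A the pore (flow) area.
Plume center vt = 0.0537 × 49.6 = 2.66352 m, so the well at 1.39 m is 1.27352 m upgradient of the peak.
√(4πDt) = 4.324 m, giving peak height M/(n_e·A·√(4πDt)) = 48.7/(0.30 × 71.8 × 4.324) = 0.5229 kg/m³.
(x−vt)²/(4Dt) = (-1.27352)²/(4 × 0.0300 × 49.6) = 0.2725; exp(−0.2725) = 0.7615.
C = 0.5229 × 0.7615 = 0.398 kg/m³.

0.398 kg/m³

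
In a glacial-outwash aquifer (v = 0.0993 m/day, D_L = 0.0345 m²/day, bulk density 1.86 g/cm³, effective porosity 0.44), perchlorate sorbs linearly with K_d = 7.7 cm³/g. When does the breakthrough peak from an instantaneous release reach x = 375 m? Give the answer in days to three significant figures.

127000 days

Retardation factor R = 1 + ρ_b·K_d/n = 1 + 1.86 × 7.7/0.44 = 33.55.
Sorption retards both mechanisms: v_R = v/R = 0.002960 m/day, D_R = D/R = 0.001028 m²/day.
Peak time from v_R²t² + 2D_R t − x² = 0: t = (√(D_R² + v_R²x²) − D_R)/v_R².
√(D_R² + v_R²x²) = √(0.001028² + 0.002960² × 375²) = 1.110; v_R² = 8.762e-06.
t = (1.110 − 0.001028)/8.762e-06 = 127000 days.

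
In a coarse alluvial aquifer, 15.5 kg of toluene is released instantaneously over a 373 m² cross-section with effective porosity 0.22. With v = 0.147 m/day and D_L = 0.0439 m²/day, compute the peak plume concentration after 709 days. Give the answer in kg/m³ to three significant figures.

0.00955 kg/m³

The peak of an instantaneous 1D plume sits at x = vt; there the Gaussian factor is 1 and C_max = M/(n_e·A·√(4πDt)), where n_e·A is the pore area the mass is dissolved in.
√(4πDt) = √(4π × 0.0439 × 709) = 19.78 m, so C_max = 15.5/(0.22 × 373 × 19.78) = 0.00955 kg/m³.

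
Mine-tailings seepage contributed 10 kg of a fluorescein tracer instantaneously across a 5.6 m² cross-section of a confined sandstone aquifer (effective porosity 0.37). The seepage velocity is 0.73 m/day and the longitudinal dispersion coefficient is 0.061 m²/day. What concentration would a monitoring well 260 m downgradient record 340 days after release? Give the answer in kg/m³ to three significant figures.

For an instantaneous plane source, C(x,t) = M/(n_e·A·√(4πDt)) · exp(−(x−vt)²/(4Dt)), with n_e·A the pore (flow) area.
Plume center vt = 0.73 × 340 = 248.2 m, so the well at 260 m is 11.8 m downgradient of the peak.
√(4πDt) = 16.14 m, giving peak height M/(n_e·A·√(4πDt)) = 10/(0.37 × 5.6 × 16.14) = 0.2990 kg/m³.
(x−vt)²/(4Dt) = (11.8)²/(4 × 0.061 × 340) = 1.678; exp(−1.678) = 0.1867.
C = 0.2990 × 0.1867 = 0.0558 kg/m³.

0.0558 kg/m³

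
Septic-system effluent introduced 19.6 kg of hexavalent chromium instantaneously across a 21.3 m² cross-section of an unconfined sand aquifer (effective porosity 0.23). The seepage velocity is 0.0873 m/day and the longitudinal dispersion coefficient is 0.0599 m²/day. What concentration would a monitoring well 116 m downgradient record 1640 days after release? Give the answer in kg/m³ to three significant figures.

0.0174 kg/m³

For an instantaneous plane source, C(x,t) = M/(n_e·A·√(4πDt)) · exp(−(x−vt)²/(4Dt)), with n_e·A the pore (flow) area.
Plume center vt = 0.0873 × 1640 = 143.172 m, so the well at 116 m is 27.172 m upgradient of the peak.
√(4πDt) = 35.14 m, giving peak height M/(n_e·A·√(4πDt)) = 19.6/(0.23 × 21.3 × 35.14) = 0.1139 kg/m³.
(x−vt)²/(4Dt) = (-27.172)²/(4 × 0.0599 × 1640) = 1.879; exp(−1.879) = 0.1527.
C = 0.1139 × 0.1527 = 0.0174 kg/m³.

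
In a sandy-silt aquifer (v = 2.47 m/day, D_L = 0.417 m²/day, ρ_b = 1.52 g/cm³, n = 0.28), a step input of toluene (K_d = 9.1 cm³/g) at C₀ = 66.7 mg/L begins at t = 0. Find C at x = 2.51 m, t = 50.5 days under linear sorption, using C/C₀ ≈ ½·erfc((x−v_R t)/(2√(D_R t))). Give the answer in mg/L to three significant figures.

32.3 mg/L

Retardation factor R = 1 + ρ_b·K_d/n = 1 + 1.52 × 9.1/0.28 = 50.40.
Sorption retards both mechanisms: v_R = v/R = 0.04901 m/day, D_R = D/R = 0.008274 m²/day.
v_R·t = 0.04901 × 50.5 = 2.475005 m; 2√(D_R t) = 1.293 m; argument = (2.51 − 2.475005)/1.293 = 0.02706.
C = C₀ × ½·erfc(0.02706) = 66.7 × 0.4847 = 32.3 mg/L.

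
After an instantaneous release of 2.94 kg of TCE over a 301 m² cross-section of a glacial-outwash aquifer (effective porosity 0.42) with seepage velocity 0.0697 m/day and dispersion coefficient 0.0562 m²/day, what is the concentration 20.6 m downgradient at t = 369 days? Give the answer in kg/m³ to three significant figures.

0.00105 kg/m³

For an instantaneous plane source, C(x,t) = M/(n_e·A·√(4πDt)) · exp(−(x−vt)²/(4Dt)), with n_e·A the pore (flow) area.
Plume center vt = 0.0697 × 369 = 25.7193 m, so the well at 20.6 m is 5.1193 m upgradient of the peak.
√(4πDt) = 16.14 m, giving peak height M/(n_e·A·√(4πDt)) = 2.94/(0.42 × 301 × 16.14) = 0.001441 kg/m³.
(x−vt)²/(4Dt) = (-5.1193)²/(4 × 0.0562 × 369) = 0.3159; exp(−0.3159) = 0.7291.
C = 0.001441 × 0.7291 = 0.00105 kg/m³.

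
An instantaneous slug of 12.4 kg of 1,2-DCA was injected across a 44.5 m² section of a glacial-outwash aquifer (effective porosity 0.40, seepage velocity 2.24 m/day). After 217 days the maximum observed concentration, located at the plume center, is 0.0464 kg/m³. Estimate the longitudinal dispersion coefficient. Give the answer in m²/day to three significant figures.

At the plume center C_max = M/(n_e·A·√(4πDt)), so D = M²/(4πt·(n_e·A·C_max)²).
n_e·A·C_max = 0.40 × 44.5 × 0.0464 = 0.8259 kg/m.
D = 12.4²/(4π × 217 × 0.8259²) = 0.0827 m²/day.

0.0827 m²/day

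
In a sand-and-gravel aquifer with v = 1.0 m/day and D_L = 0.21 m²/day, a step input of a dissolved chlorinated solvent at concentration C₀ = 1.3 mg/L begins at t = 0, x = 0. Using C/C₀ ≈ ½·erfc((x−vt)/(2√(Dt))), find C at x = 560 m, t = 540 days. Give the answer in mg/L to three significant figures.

0.120 mg/L

For a continuous step input, C/C₀ ≈ ½·erfc((x−vt)/(2√(Dt))).
vt = 1.0 × 540 = 540 m and 2√(Dt) = 2√(0.21 × 540) = 21.30 m.
Argument (x−vt)/(2√(Dt)) = (560 − 540)/21.30 = 0.9390; ½·erfc(0.9390) = 0.09210.
C = 1.3 × 0.09210 = 0.120 mg/L.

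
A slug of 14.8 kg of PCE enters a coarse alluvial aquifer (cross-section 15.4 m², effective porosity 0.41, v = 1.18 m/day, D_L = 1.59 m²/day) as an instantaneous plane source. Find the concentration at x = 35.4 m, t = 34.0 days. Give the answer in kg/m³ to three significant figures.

0.0811 kg/m³

For an instantaneous plane source, C(x,t) = M/(n_e·A·√(4πDt)) · exp(−(x−vt)²/(4Dt)), with n_e·A the pore (flow) area.
Plume center vt = 1.18 × 34.0 = 40.12 m, so the well at 35.4 m is 4.72 m upgradient of the peak.
√(4πDt) = 26.06 m, giving peak height M/(n_e·A·√(4πDt)) = 14.8/(0.41 × 15.4 × 26.06) = 0.08995 kg/m³.
(x−vt)²/(4Dt) = (-4.72)²/(4 × 1.59 × 34.0) = 0.1030; exp(−0.1030) = 0.9021.
C = 0.08995 × 0.9021 = 0.0811 kg/m³.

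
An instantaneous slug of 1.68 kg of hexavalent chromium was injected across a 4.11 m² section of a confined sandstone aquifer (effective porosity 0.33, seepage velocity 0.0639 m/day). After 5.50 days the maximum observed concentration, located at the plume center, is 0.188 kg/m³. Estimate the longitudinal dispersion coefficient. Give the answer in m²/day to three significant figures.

At the plume center C_max = M/(n_e·A·√(4πDt)), so D = M²/(4πt·(n_e·A·C_max)²).
n_e·A·C_max = 0.33 × 4.11 × 0.188 = 0.2550 kg/m.
D = 1.68²/(4π × 5.50 × 0.2550²) = 0.628 m²/day.

0.628 m²/day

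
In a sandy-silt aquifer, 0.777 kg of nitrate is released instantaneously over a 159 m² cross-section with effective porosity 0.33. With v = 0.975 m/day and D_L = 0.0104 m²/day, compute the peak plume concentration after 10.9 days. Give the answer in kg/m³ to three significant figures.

The peak of an instantaneous 1D plume sits at x = vt; there the Gaussian factor is 1 and C_max = M/(n_e·A·√(4πDt)), where n_e·A is the pore area the mass is dissolved in.
√(4πDt) = √(4π × 0.0104 × 10.9) = 1.194 m, so C_max = 0.777/(0.33 × 159 × 1.194) = 0.0124 kg/m³.

0.0124 kg/m³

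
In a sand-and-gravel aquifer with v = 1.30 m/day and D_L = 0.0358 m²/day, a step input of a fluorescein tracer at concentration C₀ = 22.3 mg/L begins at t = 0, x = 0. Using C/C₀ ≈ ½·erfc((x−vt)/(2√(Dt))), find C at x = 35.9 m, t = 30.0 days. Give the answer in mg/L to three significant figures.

For a continuous step input, C/C₀ ≈ ½·erfc((x−vt)/(2√(Dt))).
vt = 1.30 × 30.0 = 39 m and 2√(Dt) = 2√(0.0358 × 30.0) = 2.073 m.
Argument (x−vt)/(2√(Dt)) = (35.9 − 39)/2.073 = -1.495; ½·erfc(-1.495) = 0.9828.
C = 22.3 × 0.9828 = 21.9 mg/L.

21.9 mg/L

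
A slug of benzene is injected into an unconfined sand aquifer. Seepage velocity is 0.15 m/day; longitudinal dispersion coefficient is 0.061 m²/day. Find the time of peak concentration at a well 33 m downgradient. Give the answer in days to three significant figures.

For the 1D instantaneous-source solution, setting ∂C/∂t = 0 at fixed x gives v²t² + 2Dt − x² = 0, so t = (√(D² + v²x²) − D)/v².
√(D² + v²x²) = √(0.061² + 0.15² × 33²) = 4.950; v² = 0.0225.
t = (4.950 − 0.061)/0.0225 = 217 days (vs. the pure-advection estimate x/v = 220 d).

217 days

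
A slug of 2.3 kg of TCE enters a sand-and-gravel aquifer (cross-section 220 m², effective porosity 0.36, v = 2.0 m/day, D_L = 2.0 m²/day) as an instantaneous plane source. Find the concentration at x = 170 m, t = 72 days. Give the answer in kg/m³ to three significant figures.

0.000211 kg/m³

For an instantaneous plane source, C(x,t) = M/(n_e·A·√(4πDt)) · exp(−(x−vt)²/(4Dt)), with n_e·A the pore (flow) area.
Plume center vt = 2.0 × 72 = 144 m, so the well at 170 m is 26 m downgradient of the peak.
√(4πDt) = 42.54 m, giving peak height M/(n_e·A·√(4πDt)) = 2.3/(0.36 × 220 × 42.54) = 0.0006827 kg/m³.
(x−vt)²/(4Dt) = (26)²/(4 × 2.0 × 72) = 1.174; exp(−1.174) = 0.3091.
C = 0.0006827 × 0.3091 = 0.000211 kg/m³.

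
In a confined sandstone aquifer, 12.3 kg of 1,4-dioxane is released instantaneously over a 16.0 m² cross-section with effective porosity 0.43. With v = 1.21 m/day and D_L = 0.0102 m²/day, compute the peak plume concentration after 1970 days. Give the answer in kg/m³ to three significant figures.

0.113 kg/m³

The peak of an instantaneous 1D plume sits at x = vt; there the Gaussian factor is 1 and C_max = M/(n_e·A·√(4πDt)), where n_e·A is the pore area the mass is dissolved in.
√(4πDt) = √(4π × 0.0102 × 1970) = 15.89 m, so C_max = 12.3/(0.43 × 16.0 × 15.89) = 0.113 kg/m³.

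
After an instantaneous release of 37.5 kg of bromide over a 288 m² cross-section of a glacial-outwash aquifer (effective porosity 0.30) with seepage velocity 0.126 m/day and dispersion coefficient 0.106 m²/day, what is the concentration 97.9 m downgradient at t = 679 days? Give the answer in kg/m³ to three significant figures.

0.00850 kg/m³

For an instantaneous plane source, C(x,t) = M/(n_e·A·√(4πDt)) · exp(−(x−vt)²/(4Dt)), with n_e·A the pore (flow) area.
Plume center vt = 0.126 × 679 = 85.554 m, so the well at 97.9 m is 12.346 m downgradient of the peak.
√(4πDt) = 30.07 m, giving peak height M/(n_e·A·√(4πDt)) = 37.5/(0.30 × 288 × 30.07) = 0.01443 kg/m³.
(x−vt)²/(4Dt) = (12.346)²/(4 × 0.106 × 679) = 0.5294; exp(−0.5294) = 0.5890.
C = 0.01443 × 0.5890 = 0.00850 kg/m³.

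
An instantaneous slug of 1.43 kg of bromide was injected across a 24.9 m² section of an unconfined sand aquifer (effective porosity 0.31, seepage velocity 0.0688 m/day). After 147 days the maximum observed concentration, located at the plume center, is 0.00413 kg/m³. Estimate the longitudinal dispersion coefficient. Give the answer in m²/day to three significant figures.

1.09 m²/day

At the plume center C_max = M/(n_e·A·√(4πDt)), so D = M²/(4πt·(n_e·A·C_max)²).
n_e·A·C_max = 0.31 × 24.9 × 0.00413 = 0.03188 kg/m.
D = 1.43²/(4π × 147 × 0.03188²) = 1.09 m²/day.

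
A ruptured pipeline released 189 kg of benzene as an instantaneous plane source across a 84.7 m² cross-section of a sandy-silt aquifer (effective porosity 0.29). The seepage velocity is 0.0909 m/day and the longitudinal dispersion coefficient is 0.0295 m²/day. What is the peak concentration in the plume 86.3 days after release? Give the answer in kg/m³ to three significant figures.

The peak of an instantaneous 1D plume sits at x = vt; there the Gaussian factor is 1 and C_max = M/(n_e·A·√(4πDt)), where n_e·A is the pore area the mass is dissolved in.
√(4πDt) = √(4π × 0.0295 × 86.3) = 5.656 m, so C_max = 189/(0.29 × 84.7 × 5.656) = 1.36 kg/m³.

1.36 kg/m³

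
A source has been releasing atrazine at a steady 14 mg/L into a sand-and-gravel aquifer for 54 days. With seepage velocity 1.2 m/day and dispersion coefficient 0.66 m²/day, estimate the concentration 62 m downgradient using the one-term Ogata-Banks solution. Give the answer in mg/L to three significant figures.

For a continuous step input, C/C₀ ≈ ½·erfc((x−vt)/(2√(Dt))).
vt = 1.2 × 54 = 64.8 m and 2√(Dt) = 2√(0.66 × 54) = 11.94 m.
Argument (x−vt)/(2√(Dt)) = (62 − 64.8)/11.94 = -0.2345; ½·erfc(-0.2345) = 0.6299.
C = 14 × 0.6299 = 8.82 mg/L.

8.82 mg/L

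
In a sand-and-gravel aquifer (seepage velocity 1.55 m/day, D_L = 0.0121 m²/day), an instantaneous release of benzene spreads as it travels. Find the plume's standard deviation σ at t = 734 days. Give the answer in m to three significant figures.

Dispersive spreading gives a Gaussian with σ² = 2Dt; advection only shifts the center.
σ = √(2 × 0.0121 × 734) = 4.21 m.

4.21 m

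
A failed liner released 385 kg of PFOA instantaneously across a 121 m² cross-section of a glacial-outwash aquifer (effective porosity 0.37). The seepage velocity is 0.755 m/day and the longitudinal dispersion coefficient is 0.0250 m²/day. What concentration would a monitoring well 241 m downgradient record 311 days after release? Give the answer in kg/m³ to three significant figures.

For an instantaneous plane source, C(x,t) = M/(n_e·A·√(4πDt)) · exp(−(x−vt)²/(4Dt)), with n_e·A the pore (flow) area.
Plume center vt = 0.755 × 311 = 234.805 m, so the well at 241 m is 6.195 m downgradient of the peak.
√(4πDt) = 9.885 m, giving peak height M/(n_e·A·√(4πDt)) = 385/(0.37 × 121 × 9.885) = 0.8700 kg/m³.
(x−vt)²/(4Dt) = (6.195)²/(4 × 0.0250 × 311) = 1.234; exp(−1.234) = 0.2911.
C = 0.8700 × 0.2911 = 0.253 kg/m³.

0.253 kg/m³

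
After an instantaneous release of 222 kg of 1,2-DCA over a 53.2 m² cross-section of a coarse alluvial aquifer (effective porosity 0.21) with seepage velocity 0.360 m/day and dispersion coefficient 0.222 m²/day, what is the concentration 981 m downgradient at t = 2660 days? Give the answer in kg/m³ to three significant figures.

For an instantaneous plane source, C(x,t) = M/(n_e·A·√(4πDt)) · exp(−(x−vt)²/(4Dt)), with n_e·A the pore (flow) area.
Plume center vt = 0.360 × 2660 = 957.6 m, so the well at 981 m is 23.4 m downgradient of the peak.
√(4πDt) = 86.14 m, giving peak height M/(n_e·A·√(4πDt)) = 222/(0.21 × 53.2 × 86.14) = 0.2307 kg/m³.
(x−vt)²/(4Dt) = (23.4)²/(4 × 0.222 × 2660) = 0.2318; exp(−0.2318) = 0.7931.
C = 0.2307 × 0.7931 = 0.183 kg/m³.

0.183 kg/m³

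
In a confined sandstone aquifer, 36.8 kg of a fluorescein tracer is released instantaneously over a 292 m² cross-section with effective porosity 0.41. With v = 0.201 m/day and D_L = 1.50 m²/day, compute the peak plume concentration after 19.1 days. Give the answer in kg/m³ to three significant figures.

0.0162 kg/m³

The peak of an instantaneous 1D plume sits at x = vt; there the Gaussian factor is 1 and C_max = M/(n_e·A·√(4πDt)), where n_e·A is the pore area the mass is dissolved in.
√(4πDt) = √(4π × 1.50 × 19.1) = 18.97 m, so C_max = 36.8/(0.41 × 292 × 18.97) = 0.0162 kg/m³.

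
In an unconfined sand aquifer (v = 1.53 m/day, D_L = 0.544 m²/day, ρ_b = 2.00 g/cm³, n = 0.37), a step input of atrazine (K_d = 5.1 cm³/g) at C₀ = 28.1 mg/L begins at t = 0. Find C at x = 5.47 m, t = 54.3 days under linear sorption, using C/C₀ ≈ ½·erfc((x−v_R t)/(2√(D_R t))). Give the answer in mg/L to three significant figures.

1.05 mg/L

Retardation factor R = 1 + ρ_b·K_d/n = 1 + 2.00 × 5.1/0.37 = 28.57.
Sorption retards both mechanisms: v_R = v/R = 0.05355 m/day, D_R = D/R = 0.01904 m²/day.
v_R·t = 0.05355 × 54.3 = 2.907765 m; 2√(D_R t) = 2.034 m; argument = (5.47 − 2.907765)/2.034 = 1.260.
C = C₀ × ½·erfc(1.260) = 28.1 × 0.03738 = 1.05 mg/L.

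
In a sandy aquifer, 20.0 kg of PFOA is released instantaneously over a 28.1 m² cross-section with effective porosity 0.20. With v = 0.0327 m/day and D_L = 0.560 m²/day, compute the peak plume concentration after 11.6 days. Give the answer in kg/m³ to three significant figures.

0.394 kg/m³

The peak of an instantaneous 1D plume sits at x = vt; there the Gaussian factor is 1 and C_max = M/(n_e·A·√(4πDt)), where n_e·A is the pore area the mass is dissolved in.
√(4πDt) = √(4π × 0.560 × 11.6) = 9.035 m, so C_max = 20.0/(0.20 × 28.1 × 9.035) = 0.394 kg/m³.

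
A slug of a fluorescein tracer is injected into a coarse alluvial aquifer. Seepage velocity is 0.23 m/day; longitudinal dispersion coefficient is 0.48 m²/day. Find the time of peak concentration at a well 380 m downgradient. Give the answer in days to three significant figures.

1640 days

For the 1D instantaneous-source solution, setting ∂C/∂t = 0 at fixed x gives v²t² + 2Dt − x² = 0, so t = (√(D² + v²x²) − D)/v².
√(D² + v²x²) = √(0.48² + 0.23² × 380²) = 87.40; v² = 0.0529.
t = (87.40 − 0.48)/0.0529 = 1640 days (vs. the pure-advection estimate x/v = 1650 d).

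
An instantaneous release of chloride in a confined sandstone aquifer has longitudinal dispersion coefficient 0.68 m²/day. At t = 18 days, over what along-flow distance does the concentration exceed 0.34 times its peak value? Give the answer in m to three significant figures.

The plume is Gaussian with σ = √(2Dt) = √(2 × 0.68 × 18) = 4.948 m.
C/C_peak = exp(−Δx²/(2σ²)) = 0.34 ⇒ Δx = σ·√(−2 ln 0.34) = 4.948 × 1.469 = 7.269 m.
Width = 2Δx = 14.5 m.

14.5 m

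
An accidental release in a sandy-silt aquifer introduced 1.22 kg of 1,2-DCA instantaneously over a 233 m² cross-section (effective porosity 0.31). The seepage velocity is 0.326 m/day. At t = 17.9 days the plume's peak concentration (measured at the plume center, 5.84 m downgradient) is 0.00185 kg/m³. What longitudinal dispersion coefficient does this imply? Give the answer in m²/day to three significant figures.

0.371 m²/day

At the plume center C_max = M/(n_e·A·√(4πDt)), so D = M²/(4πt·(n_e·A·C_max)²).
n_e·A·C_max = 0.31 × 233 × 0.00185 = 0.1336 kg/m.
D = 1.22²/(4π × 17.9 × 0.1336²) = 0.371 m²/day.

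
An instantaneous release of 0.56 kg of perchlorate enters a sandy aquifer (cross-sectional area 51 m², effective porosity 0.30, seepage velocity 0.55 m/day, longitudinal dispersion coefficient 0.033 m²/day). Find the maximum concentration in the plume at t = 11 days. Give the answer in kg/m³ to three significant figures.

0.0171 kg/m³

The peak of an instantaneous 1D plume sits at x = vt; there the Gaussian factor is 1 and C_max = M/(n_e·A·√(4πDt)), where n_e·A is the pore area the mass is dissolved in.
√(4πDt) = √(4π × 0.033 × 11) = 2.136 m, so C_max = 0.56/(0.30 × 51 × 2.136) = 0.0171 kg/m³.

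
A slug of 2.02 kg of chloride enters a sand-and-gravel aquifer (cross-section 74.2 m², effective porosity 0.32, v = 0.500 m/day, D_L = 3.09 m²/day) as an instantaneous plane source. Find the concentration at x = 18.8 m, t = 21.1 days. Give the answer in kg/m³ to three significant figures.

For an instantaneous plane source, C(x,t) = M/(n_e·A·√(4πDt)) · exp(−(x−vt)²/(4Dt)), with n_e·A the pore (flow) area.
Plume center vt = 0.500 × 21.1 = 10.55 m, so the well at 18.8 m is 8.25 m downgradient of the peak.
√(4πDt) = 28.62 m, giving peak height M/(n_e·A·√(4πDt)) = 2.02/(0.32 × 74.2 × 28.62) = 0.002973 kg/m³.
(x−vt)²/(4Dt) = (8.25)²/(4 × 3.09 × 21.1) = 0.2610; exp(−0.2610) = 0.7703.
C = 0.002973 × 0.7703 = 0.00229 kg/m³.

0.00229 kg/m³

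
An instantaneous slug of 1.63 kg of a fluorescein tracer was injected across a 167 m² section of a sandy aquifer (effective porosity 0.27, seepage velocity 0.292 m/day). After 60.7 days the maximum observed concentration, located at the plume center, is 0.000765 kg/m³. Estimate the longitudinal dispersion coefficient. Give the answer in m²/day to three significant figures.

2.93 m²/day

At the plume center C_max = M/(n_e·A·√(4πDt)), so D = M²/(4πt·(n_e·A·C_max)²).
n_e·A·C_max = 0.27 × 167 × 0.000765 = 0.03449 kg/m.
D = 1.63²/(4π × 60.7 × 0.03449²) = 2.93 m²/day.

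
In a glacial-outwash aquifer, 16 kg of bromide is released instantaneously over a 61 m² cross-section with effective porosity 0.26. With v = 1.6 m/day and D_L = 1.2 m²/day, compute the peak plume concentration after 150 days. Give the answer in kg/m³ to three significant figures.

The peak of an instantaneous 1D plume sits at x = vt; there the Gaussian factor is 1 and C_max = M/(n_e·A·√(4πDt)), where n_e·A is the pore area the mass is dissolved in.
√(4πDt) = √(4π × 1.2 × 150) = 47.56 m, so C_max = 16/(0.26 × 61 × 47.56) = 0.0212 kg/m³.

0.0212 kg/m³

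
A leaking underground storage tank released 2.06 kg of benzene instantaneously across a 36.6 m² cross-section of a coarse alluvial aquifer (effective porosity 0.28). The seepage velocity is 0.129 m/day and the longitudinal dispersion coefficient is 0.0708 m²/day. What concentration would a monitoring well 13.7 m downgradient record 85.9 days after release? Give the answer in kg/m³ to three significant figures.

0.0173 kg/m³

For an instantaneous plane source, C(x,t) = M/(n_e·A·√(4πDt)) · exp(−(x−vt)²/(4Dt)), with n_e·A the pore (flow) area.
Plume center vt = 0.129 × 85.9 = 11.0811 m, so the well at 13.7 m is 2.6189 m downgradient of the peak.
√(4πDt) = 8.742 m, giving peak height M/(n_e·A·√(4πDt)) = 2.06/(0.28 × 36.6 × 8.742) = 0.02299 kg/m³.
(x−vt)²/(4Dt) = (2.6189)²/(4 × 0.0708 × 85.9) = 0.2819; exp(−0.2819) = 0.7543.
C = 0.02299 × 0.7543 = 0.0173 kg/m³.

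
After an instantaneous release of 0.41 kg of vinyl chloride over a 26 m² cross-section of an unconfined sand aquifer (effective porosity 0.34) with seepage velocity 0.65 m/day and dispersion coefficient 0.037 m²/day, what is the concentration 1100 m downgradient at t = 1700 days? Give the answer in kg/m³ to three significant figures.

0.00149 kg/m³

For an instantaneous plane source, C(x,t) = M/(n_e·A·√(4πDt)) · exp(−(x−vt)²/(4Dt)), with n_e·A the pore (flow) area.
Plume center vt = 0.65 × 1700 = 1105 m, so the well at 1100 m is 5 m upgradient of the peak.
√(4πDt) = 28.11 m, giving peak height M/(n_e·A·√(4πDt)) = 0.41/(0.34 × 26 × 28.11) = 0.001650 kg/m³.
(x−vt)²/(4Dt) = (-5)²/(4 × 0.037 × 1700) = 0.09936; exp(−0.09936) = 0.9054.
C = 0.001650 × 0.9054 = 0.00149 kg/m³.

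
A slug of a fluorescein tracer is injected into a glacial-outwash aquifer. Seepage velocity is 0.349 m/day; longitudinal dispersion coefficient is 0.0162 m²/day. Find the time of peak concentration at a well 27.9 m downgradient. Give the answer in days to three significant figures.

For the 1D instantaneous-source solution, setting ∂C/∂t = 0 at fixed x gives v²t² + 2Dt − x² = 0, so t = (√(D² + v²x²) − D)/v².
√(D² + v²x²) = √(0.0162² + 0.349² × 27.9²) = 9.737; v² = 0.121801.
t = (9.737 − 0.0162)/0.121801 = 79.8 days (vs. the pure-advection estimate x/v = 79.9 d).

79.8 days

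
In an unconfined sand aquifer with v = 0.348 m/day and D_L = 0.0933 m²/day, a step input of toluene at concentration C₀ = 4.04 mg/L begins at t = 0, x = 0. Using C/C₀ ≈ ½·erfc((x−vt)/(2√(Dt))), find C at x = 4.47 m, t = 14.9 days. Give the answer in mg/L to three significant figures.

2.69 mg/L

For a continuous step input, C/C₀ ≈ ½·erfc((x−vt)/(2√(Dt))).
vt = 0.348 × 14.9 = 5.1852 m and 2√(Dt) = 2√(0.0933 × 14.9) = 2.358 m.
Argument (x−vt)/(2√(Dt)) = (4.47 − 5.1852)/2.358 = -0.3033; ½·erfc(-0.3033) = 0.6660.
C = 4.04 × 0.6660 = 2.69 mg/L.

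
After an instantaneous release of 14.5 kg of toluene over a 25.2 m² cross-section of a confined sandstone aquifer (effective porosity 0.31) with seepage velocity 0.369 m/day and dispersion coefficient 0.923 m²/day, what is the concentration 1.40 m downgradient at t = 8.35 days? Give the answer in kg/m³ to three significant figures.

0.172 kg/m³

For an instantaneous plane source, C(x,t) = M/(n_e·A·√(4πDt)) · exp(−(x−vt)²/(4Dt)), with n_e·A the pore (flow) area.
Plume center vt = 0.369 × 8.35 = 3.08115 m, so the well at 1.40 m is 1.68115 m upgradient of the peak.
√(4πDt) = 9.841 m, giving peak height M/(n_e·A·√(4πDt)) = 14.5/(0.31 × 25.2 × 9.841) = 0.1886 kg/m³.
(x−vt)²/(4Dt) = (-1.68115)²/(4 × 0.923 × 8.35) = 0.09168; exp(−0.09168) = 0.9124.
C = 0.1886 × 0.9124 = 0.172 kg/m³.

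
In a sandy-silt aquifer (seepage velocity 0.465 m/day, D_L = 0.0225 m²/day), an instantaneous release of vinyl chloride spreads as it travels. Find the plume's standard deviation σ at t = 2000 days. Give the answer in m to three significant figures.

Dispersive spreading gives a Gaussian with σ² = 2Dt; advection only shifts the center.
σ = √(2 × 0.0225 × 2000) = 9.49 m.

9.49 m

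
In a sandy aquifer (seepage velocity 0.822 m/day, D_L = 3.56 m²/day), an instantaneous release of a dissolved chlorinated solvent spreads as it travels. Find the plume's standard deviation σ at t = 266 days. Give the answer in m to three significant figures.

43.5 m

Dispersive spreading gives a Gaussian with σ² = 2Dt; advection only shifts the center.
σ = √(2 × 3.56 × 266) = 43.5 m.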